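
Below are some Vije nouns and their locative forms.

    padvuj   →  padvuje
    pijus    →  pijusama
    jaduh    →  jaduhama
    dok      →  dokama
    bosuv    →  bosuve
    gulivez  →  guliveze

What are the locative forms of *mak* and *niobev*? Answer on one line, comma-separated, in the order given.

makama, niobeve

The suffix is conditioned by the final consonant: -ama when the stem ends in a voiceless consonant (*pijus*, *jaduh*, *dok*); -e when the stem ends in a voiced consonant (*padvuj*, *bosuv*, *gulivez*).
*mak*: final consonant = /k/, voiceless → -ama → *makama*.
The final consonant of *niobev* is /v/, which is voiced, so the suffix is -e, giving *niobeve*.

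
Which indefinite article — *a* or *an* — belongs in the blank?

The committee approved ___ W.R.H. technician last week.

The indefinite article is chosen by the initial *sound* of the following word, not its spelling.
The initialism *W.R.H.* is read letter by letter; the first letter, W, is pronounced /ˈdʌbəl.juː/, which begins with a consonant sound.
So the article is *a*: The committee approved a W.R.H. technician last week.

a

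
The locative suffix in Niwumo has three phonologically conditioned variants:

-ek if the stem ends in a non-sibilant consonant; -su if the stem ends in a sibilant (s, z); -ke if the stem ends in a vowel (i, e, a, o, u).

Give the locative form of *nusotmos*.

nusotmossu

*nusotmos*: final sound = /s/, a sibilant → -su → *nusotmossu*.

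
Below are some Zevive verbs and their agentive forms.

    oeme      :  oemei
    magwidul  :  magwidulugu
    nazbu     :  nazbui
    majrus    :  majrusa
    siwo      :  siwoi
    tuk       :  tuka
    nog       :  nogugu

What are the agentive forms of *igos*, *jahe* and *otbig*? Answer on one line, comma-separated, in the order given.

The suffix is conditioned by the final sound: -a when the stem ends in a voiceless consonant (*majrus*, *tuk*); -ugu when the stem ends in a voiced consonant (*magwidul*, *nog*); -i when the stem ends in a vowel (*oeme*, *nazbu*, *siwo*).
*igos*: final sound = /s/, a voiceless consonant → -a → *igosa*.
*jahe*: final sound = /e/, a vowel → -i → *jahei*.
*otbig* — final sound /g/ (a voiced consonant) → -ugu → *otbigugu*.

igosa, jahei, otbigugu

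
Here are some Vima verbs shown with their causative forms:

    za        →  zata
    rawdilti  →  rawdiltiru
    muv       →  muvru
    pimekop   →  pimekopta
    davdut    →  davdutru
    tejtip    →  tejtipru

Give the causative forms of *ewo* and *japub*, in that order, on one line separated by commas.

ewota, japubru

Looking at the last vowel of each stem: -ru when the last vowel of the stem is a high vowel (*rawdilti*, *muv*, *davdut*, *tejtip*); -ta when the last vowel of the stem is a non-high vowel (*za*, *pimekop*).
*ewo*: last vowel = /o/, a non-high vowel → -ta → *ewota*.
*japub* — last vowel /u/ (a high vowel) → -ru → *japubru*.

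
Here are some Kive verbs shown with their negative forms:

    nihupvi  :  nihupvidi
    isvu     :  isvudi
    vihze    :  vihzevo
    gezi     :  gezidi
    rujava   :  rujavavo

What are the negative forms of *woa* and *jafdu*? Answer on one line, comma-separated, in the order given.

woavo, jafdudi

The pattern is height harmony: -di when the last vowel of the stem is a high vowel (*nihupvi*, *isvu*, *gezi*); -vo when the last vowel of the stem is a non-high vowel (*vihze*, *rujava*).
*woa* — last vowel /a/ (a non-high vowel) → -vo → *woavo*.
The last vowel of *jafdu* is /u/, which is a high vowel, so the suffix is -di, giving *jafdudi*.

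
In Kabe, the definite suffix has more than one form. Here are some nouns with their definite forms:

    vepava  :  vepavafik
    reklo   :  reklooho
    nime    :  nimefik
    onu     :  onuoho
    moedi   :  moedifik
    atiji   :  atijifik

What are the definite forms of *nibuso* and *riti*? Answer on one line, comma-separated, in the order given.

nibusooho, ritifik

Looking at the last vowel of each stem: -oho when the last vowel of the stem is a rounded vowel (*reklo*, *onu*); -fik when the last vowel of the stem is an unrounded vowel (*vepava*, *nime*, *moedi*, *atiji*).
*nibuso* — last vowel /o/ (a rounded vowel) → -oho → *nibusooho*.
The last vowel of *riti* is /i/, which is an unrounded vowel, so the suffix is -fik, giving *ritifik*.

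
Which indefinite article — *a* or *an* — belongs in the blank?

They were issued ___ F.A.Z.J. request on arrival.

The indefinite article is chosen by the initial *sound* of the following word, not its spelling.
The initialism *F.A.Z.J.* is read letter by letter; the first letter, F, is pronounced /ɛf/, which begins with a vowel sound.
So the article is *an*: They were issued an F.A.Z.J. request on arrival.

an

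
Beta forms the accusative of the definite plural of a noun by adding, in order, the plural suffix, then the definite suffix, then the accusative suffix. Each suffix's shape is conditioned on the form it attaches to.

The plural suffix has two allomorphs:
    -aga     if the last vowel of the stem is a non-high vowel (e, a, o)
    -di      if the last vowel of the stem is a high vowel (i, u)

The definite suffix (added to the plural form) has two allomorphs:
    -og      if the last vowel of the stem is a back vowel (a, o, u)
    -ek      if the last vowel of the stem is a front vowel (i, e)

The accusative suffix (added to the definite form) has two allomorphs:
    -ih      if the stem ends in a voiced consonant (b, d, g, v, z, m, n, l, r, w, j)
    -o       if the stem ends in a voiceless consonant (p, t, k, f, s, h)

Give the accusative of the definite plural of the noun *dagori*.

The last vowel of *dagori* is /i/, which is a high vowel, so the plural suffix is -di, giving *dagoridi*.
Since the last vowel of the plural form *dagoridi* is /i/ (a front vowel), it takes -ek, giving *dagoridiek*.
Since the final consonant of the definite form *dagoridiek* is /k/ (voiceless), it takes -o, giving *dagoridieko*.

dagoridieko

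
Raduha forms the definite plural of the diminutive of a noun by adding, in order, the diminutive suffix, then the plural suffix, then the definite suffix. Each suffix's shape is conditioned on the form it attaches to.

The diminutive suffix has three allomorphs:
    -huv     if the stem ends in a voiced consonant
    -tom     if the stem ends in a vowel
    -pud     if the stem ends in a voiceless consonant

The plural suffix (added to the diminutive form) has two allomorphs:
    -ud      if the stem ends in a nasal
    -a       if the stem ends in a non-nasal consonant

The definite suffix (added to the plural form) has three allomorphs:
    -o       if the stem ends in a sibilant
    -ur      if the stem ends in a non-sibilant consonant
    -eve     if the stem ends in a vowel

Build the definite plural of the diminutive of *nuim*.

*nuim* — final sound /m/ (a voiced consonant) → -huv → *nuimhuv*.
The diminutive form *nuimhuv*: final consonant = /v/, non-nasal → -a → *nuimhuva*.
Since the final sound of the plural form *nuimhuva* is /a/ (a vowel), it takes -eve, giving *nuimhuvaeve*.

nuimhuvaeve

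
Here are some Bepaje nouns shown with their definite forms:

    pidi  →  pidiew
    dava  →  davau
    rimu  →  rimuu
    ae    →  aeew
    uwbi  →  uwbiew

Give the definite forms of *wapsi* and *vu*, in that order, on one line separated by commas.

wapsiew, vuu

The suffix is conditioned by the last vowel: -ew when the last vowel of the stem is a front vowel (*pidi*, *ae*, *uwbi*); -u when the last vowel of the stem is a back vowel (*dava*, *rimu*).
*wapsi* — last vowel /i/ (a front vowel) → -ew → *wapsiew*.
The last vowel of *vu* is /u/, which is a back vowel, so the suffix is -u, giving *vuu*.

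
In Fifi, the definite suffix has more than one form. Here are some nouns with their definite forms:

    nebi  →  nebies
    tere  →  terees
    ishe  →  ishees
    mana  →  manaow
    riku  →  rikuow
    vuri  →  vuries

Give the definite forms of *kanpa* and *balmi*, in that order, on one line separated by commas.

kanpaow, balmies

The alternation tracks the last vowel of the stem — -es when the last vowel of the stem is a front vowel (*nebi*, *tere*, *ishe*, *vuri*); -ow when the last vowel of the stem is a back vowel (*mana*, *riku*).
Since the last vowel of *kanpa* is /a/ (a back vowel), it takes -ow, giving *kanpaow*.
*balmi* — last vowel /i/ (a front vowel) → -es → *balmies*.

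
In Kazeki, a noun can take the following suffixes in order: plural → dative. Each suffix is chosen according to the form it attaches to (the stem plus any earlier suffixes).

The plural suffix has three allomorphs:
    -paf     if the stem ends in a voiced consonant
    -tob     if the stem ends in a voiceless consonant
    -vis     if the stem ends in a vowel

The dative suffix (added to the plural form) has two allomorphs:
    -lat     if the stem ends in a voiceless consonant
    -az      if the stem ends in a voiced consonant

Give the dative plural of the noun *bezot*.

bezottobaz

The final sound of *bezot* is /t/, which is a voiceless consonant, so the plural suffix is -tob, giving *bezottob*.
The final consonant of the plural form *bezottob* is /b/, which is voiced, so the dative suffix is -az, giving *bezottobaz*.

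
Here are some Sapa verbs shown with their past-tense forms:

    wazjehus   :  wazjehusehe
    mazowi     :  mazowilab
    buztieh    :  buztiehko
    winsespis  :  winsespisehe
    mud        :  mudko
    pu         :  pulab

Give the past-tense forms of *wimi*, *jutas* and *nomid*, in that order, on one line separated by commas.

The pattern is sibilance of the final sound: -ehe when the stem ends in a sibilant (*wazjehus*, *winsespis*); -ko when the stem ends in a non-sibilant consonant (*buztieh*, *mud*); -lab when the stem ends in a vowel (*mazowi*, *pu*).
*wimi*: final sound = /i/, a vowel → -lab → *wimilab*.
*jutas* — final sound /s/ (a sibilant) → -ehe → *jutasehe*.
The final sound of *nomid* is /d/, which is a non-sibilant consonant, so the suffix is -ko, giving *nomidko*.

wimilab, jutasehe, nomidko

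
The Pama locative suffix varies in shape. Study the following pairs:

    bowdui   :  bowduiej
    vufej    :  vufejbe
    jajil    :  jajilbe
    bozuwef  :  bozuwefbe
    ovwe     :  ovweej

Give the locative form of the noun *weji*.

wejiej

The suffix is conditioned by the final sound: -be when the stem ends in a consonant (*vufej*, *jajil*, *bozuwef*); -ej when the stem ends in a vowel (*bowdui*, *ovwe*).
*weji* — final sound /i/ (a vowel) → -ej → *wejiej*.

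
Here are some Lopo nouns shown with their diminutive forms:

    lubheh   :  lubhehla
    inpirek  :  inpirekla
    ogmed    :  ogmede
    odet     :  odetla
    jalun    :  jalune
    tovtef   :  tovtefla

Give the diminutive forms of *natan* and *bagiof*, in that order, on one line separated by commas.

Looking at the final consonant of each stem: -la when the stem ends in a voiceless consonant (*lubheh*, *inpirek*, *odet*, *tovtef*); -e when the stem ends in a voiced consonant (*ogmed*, *jalun*).
*natan* — final consonant /n/ (voiced) → -e → *natane*.
*bagiof* — final consonant /f/ (voiceless) → -la → *bagiofla*.

natane, bagiofla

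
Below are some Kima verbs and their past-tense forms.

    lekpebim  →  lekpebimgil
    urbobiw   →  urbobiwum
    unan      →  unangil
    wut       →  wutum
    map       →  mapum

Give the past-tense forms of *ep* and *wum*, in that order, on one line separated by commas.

Looking at the final consonant of each stem: -gil when the stem ends in a nasal (*lekpebim*, *unan*); -um when the stem ends in a non-nasal consonant (*urbobiw*, *wut*, *map*).
The final consonant of *ep* is /p/, which is non-nasal, so the suffix is -um, giving *epum*.
Since the final consonant of *wum* is /m/ (a nasal), it takes -gil, giving *wumgil*.

epum, wumgil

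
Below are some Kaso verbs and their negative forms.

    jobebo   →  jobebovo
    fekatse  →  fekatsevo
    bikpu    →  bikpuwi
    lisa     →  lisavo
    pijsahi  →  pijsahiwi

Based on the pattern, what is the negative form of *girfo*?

Looking at the last vowel of each stem: -wi when the last vowel of the stem is a high vowel (*bikpu*, *pijsahi*); -vo when the last vowel of the stem is a non-high vowel (*jobebo*, *fekatse*, *lisa*).
*girfo* — last vowel /o/ (a non-high vowel) → -vo → *girfovo*.

girfovo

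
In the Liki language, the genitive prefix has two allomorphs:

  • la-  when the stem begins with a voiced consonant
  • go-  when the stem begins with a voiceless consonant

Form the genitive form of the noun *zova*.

Since the first consonant of *zova* is /z/ (voiced), it takes la-, giving *lazova*.

lazova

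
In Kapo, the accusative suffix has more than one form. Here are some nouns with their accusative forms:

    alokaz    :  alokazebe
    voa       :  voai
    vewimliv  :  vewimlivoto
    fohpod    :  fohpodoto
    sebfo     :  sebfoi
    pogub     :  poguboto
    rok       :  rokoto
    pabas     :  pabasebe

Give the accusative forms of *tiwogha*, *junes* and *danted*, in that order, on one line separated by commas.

tiwoghai, junesebe, dantedoto

The suffix is conditioned by the final sound: -ebe when the stem ends in a sibilant (*alokaz*, *pabas*); -oto when the stem ends in a non-sibilant consonant (*vewimliv*, *fohpod*, *pogub*, *rok*); -i when the stem ends in a vowel (*voa*, *sebfo*).
Since the final sound of *tiwogha* is /a/ (a vowel), it takes -i, giving *tiwoghai*.
*junes*: final sound = /s/, a sibilant → -ebe → *junesebe*.
Since the final sound of *danted* is /d/ (a non-sibilant consonant), it takes -oto, giving *dantedoto*.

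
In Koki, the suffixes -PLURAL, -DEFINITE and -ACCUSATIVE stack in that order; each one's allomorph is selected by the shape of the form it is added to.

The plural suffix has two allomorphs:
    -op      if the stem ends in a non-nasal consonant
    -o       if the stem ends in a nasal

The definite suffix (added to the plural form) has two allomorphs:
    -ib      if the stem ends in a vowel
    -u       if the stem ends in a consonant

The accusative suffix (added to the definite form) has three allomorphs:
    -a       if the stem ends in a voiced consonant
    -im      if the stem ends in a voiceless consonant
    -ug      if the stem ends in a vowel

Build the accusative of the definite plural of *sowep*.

sowepopuug

*sowep* — final consonant /p/ (non-nasal) → -op → *sowepop*.
The final sound of the plural form *sowepop* is /p/, which is a consonant, so the definite suffix is -u, giving *sowepopu*.
The definite form *sowepopu* — final sound /u/ (a vowel) → -ug → *sowepopuug*.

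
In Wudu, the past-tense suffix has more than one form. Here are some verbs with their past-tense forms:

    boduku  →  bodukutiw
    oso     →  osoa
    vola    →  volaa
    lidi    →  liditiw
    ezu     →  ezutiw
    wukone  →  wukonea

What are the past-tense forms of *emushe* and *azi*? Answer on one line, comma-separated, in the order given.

emushea, azitiw

Looking at the last vowel of each stem: -tiw when the last vowel of the stem is a high vowel (*boduku*, *lidi*, *ezu*); -a when the last vowel of the stem is a non-high vowel (*oso*, *vola*, *wukone*).
*emushe*: last vowel = /e/, a non-high vowel → -a → *emushea*.
Since the last vowel of *azi* is /i/ (a high vowel), it takes -tiw, giving *azitiw*.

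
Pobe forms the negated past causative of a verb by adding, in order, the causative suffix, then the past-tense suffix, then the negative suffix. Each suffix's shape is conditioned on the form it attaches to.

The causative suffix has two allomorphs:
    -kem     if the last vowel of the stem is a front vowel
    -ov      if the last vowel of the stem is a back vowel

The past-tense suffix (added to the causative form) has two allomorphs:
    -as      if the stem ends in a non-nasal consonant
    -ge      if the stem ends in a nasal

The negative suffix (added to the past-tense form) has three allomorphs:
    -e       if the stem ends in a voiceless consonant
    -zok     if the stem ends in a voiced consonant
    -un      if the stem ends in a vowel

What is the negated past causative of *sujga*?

*sujga*: last vowel = /a/, a back vowel → -ov → *sujgaov*.
The causative form *sujgaov* — final consonant /v/ (non-nasal) → -as → *sujgaovas*.
Since the final sound of the past-tense form *sujgaovas* is /s/ (a voiceless consonant), it takes -e, giving *sujgaovase*.

sujgaovase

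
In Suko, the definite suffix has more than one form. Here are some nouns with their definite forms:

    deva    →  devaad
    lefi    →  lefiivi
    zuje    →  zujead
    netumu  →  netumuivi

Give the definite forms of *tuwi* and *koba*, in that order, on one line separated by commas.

The pattern is height harmony: -ivi when the last vowel of the stem is a high vowel (*lefi*, *netumu*); -ad when the last vowel of the stem is a non-high vowel (*deva*, *zuje*).
The last vowel of *tuwi* is /i/, which is a high vowel, so the suffix is -ivi, giving *tuwiivi*.
*koba*: last vowel = /a/, a non-high vowel → -ad → *kobaad*.

tuwiivi, kobaad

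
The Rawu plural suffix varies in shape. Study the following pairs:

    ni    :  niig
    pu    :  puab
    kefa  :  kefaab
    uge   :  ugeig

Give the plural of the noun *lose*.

loseig

The pattern is front/back vowel harmony: -ig when the last vowel of the stem is a front vowel (*ni*, *uge*); -ab when the last vowel of the stem is a back vowel (*pu*, *kefa*).
*lose* — last vowel /e/ (a front vowel) → -ig → *loseig*.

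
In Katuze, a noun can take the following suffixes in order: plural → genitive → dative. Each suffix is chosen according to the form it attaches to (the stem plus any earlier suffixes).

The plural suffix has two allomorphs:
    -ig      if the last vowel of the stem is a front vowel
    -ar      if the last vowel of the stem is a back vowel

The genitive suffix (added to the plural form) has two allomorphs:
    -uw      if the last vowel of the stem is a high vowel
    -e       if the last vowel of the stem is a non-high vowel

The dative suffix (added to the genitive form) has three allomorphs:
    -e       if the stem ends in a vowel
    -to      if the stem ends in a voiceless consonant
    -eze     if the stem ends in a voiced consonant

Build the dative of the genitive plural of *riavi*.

riaviiguweze

*riavi* — last vowel /i/ (a front vowel) → -ig → *riaviig*.
The plural form *riaviig*: last vowel = /i/, a high vowel → -uw → *riaviiguw*.
Since the final sound of the genitive form *riaviiguw* is /w/ (a voiced consonant), it takes -eze, giving *riaviiguweze*.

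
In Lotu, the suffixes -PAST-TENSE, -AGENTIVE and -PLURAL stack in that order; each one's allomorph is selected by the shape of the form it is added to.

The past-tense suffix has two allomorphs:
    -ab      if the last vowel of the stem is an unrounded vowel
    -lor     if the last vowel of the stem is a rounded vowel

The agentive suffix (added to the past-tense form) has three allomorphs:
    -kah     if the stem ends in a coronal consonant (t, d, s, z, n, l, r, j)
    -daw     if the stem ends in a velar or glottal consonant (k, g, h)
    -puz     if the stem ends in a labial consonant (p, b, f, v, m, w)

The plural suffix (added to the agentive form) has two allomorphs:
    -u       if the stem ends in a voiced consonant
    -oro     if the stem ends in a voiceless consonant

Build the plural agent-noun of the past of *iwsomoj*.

iwsomojlorkahoro

*iwsomoj*: last vowel = /o/, a rounded vowel → -lor → *iwsomojlor*.
The final consonant of the past-tense form *iwsomojlor* is /r/, which is coronal, so the agentive suffix is -kah, giving *iwsomojlorkah*.
The agentive form *iwsomojlorkah*: final consonant = /h/, voiceless → -oro → *iwsomojlorkahoro*.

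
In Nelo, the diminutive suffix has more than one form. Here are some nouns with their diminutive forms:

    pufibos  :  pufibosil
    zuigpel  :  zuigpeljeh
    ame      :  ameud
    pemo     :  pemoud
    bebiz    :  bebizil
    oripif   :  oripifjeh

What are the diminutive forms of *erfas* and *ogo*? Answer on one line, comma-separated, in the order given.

The pattern is sibilance of the final sound: -il when the stem ends in a sibilant (*pufibos*, *bebiz*); -jeh when the stem ends in a non-sibilant consonant (*zuigpel*, *oripif*); -ud when the stem ends in a vowel (*ame*, *pemo*).
*erfas*: final sound = /s/, a sibilant → -il → *erfasil*.
*ogo*: final sound = /o/, a vowel → -ud → *ogoud*.

erfasil, ogoud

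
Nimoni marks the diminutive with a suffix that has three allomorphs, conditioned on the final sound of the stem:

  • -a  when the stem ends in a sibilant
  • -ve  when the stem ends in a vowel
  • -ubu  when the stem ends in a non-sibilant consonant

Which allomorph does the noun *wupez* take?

*wupez*: final sound = /z/, a sibilant → -a.

-a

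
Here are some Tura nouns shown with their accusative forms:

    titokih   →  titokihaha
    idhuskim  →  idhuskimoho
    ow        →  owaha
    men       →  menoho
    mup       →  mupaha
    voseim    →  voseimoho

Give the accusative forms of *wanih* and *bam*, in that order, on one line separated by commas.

The alternation tracks the final consonant of the stem — -oho when the stem ends in a nasal (*idhuskim*, *men*, *voseim*); -aha when the stem ends in a non-nasal consonant (*titokih*, *ow*, *mup*).
*wanih*: final consonant = /h/, non-nasal → -aha → *wanihaha*.
*bam* — final consonant /m/ (a nasal) → -oho → *bamoho*.

wanihaha, bamoho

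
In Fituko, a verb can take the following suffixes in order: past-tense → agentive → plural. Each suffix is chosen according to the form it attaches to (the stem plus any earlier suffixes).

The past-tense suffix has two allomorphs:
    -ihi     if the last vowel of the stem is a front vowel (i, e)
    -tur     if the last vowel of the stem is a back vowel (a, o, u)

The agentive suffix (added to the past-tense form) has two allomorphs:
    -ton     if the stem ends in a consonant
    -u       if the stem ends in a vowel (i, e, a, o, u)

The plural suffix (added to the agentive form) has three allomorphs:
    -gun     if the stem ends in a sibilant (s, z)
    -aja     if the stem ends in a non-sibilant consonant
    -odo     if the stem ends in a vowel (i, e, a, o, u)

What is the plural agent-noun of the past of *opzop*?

Since the last vowel of *opzop* is /o/ (a back vowel), it takes -tur, giving *opzoptur*.
The final sound of the past-tense form *opzoptur* is /r/, which is a consonant, so the agentive suffix is -ton, giving *opzopturton*.
Since the final sound of the agentive form *opzopturton* is /n/ (a non-sibilant consonant), it takes -aja, giving *opzopturtonaja*.

opzopturtonaja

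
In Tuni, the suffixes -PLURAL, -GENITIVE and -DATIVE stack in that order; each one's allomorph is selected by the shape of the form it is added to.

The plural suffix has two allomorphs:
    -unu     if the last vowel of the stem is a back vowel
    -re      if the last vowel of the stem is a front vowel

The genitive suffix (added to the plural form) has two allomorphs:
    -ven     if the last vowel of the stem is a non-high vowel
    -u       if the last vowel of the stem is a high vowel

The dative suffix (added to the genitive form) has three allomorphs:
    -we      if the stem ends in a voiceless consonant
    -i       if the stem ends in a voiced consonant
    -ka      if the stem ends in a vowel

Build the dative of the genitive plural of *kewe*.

The last vowel of *kewe* is /e/, which is a front vowel, so the plural suffix is -re, giving *kewere*.
The plural form *kewere*: last vowel = /e/, a non-high vowel → -ven → *kewereven*.
Since the final sound of the genitive form *kewereven* is /n/ (a voiced consonant), it takes -i, giving *kewereveni*.

kewereveni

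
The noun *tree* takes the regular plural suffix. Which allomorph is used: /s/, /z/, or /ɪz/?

/z/

The stem *tree* ends in a voiced non-sibilant sound.
The plural suffix surfaces as /ɪz/ after sibilants, /s/ after other voiceless consonants, and /z/ after other voiced sounds.
So the plural -s on *tree* is pronounced /z/.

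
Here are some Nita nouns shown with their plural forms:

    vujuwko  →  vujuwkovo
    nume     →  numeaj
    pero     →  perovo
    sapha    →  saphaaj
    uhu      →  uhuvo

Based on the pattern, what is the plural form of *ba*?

Looking at the last vowel of each stem: -vo when the last vowel of the stem is a rounded vowel (*vujuwko*, *pero*, *uhu*); -aj when the last vowel of the stem is an unrounded vowel (*nume*, *sapha*).
The last vowel of *ba* is /a/, which is an unrounded vowel, so the suffix is -aj, giving *baaj*.

baaj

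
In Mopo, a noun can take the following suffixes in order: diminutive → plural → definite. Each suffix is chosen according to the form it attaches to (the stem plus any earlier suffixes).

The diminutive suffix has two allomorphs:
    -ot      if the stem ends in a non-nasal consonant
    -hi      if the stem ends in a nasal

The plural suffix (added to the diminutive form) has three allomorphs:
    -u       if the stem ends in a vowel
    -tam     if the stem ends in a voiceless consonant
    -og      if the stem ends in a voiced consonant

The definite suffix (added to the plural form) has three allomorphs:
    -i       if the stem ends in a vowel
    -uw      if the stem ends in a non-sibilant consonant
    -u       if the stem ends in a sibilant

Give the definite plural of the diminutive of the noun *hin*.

*hin*: final consonant = /n/, a nasal → -hi → *hinhi*.
The diminutive form *hinhi*: final sound = /i/, a vowel → -u → *hinhiu*.
The final sound of the plural form *hinhiu* is /u/, which is a vowel, so the definite suffix is -i, giving *hinhiui*.

hinhiui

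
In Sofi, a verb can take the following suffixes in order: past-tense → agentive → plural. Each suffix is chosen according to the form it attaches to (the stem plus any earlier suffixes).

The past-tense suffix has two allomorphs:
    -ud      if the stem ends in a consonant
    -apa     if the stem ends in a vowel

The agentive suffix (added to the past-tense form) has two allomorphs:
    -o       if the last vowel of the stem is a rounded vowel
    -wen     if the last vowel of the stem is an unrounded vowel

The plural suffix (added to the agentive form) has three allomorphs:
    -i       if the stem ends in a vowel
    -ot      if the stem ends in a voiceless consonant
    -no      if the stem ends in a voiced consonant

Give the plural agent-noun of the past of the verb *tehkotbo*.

tehkotboapawenno

The final sound of *tehkotbo* is /o/, which is a vowel, so the past-tense suffix is -apa, giving *tehkotboapa*.
The past-tense form *tehkotboapa* — last vowel /a/ (an unrounded vowel) → -wen → *tehkotboapawen*.
The agentive form *tehkotboapawen*: final sound = /n/, a voiced consonant → -no → *tehkotboapawenno*.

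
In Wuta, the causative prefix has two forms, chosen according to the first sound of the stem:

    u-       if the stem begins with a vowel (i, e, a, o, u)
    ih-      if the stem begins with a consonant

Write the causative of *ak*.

uak

*ak* — first sound /a/ (a vowel) → u- → *uak*.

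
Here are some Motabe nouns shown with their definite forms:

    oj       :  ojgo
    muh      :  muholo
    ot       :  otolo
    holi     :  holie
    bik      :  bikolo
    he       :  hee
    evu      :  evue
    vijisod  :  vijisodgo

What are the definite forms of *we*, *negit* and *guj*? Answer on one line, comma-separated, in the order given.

The suffix is conditioned by the final sound: -olo when the stem ends in a voiceless consonant (*muh*, *ot*, *bik*); -go when the stem ends in a voiced consonant (*oj*, *vijisod*); -e when the stem ends in a vowel (*holi*, *he*, *evu*).
*we*: final sound = /e/, a vowel → -e → *wee*.
Since the final sound of *negit* is /t/ (a voiceless consonant), it takes -olo, giving *negitolo*.
The final sound of *guj* is /j/, which is a voiced consonant, so the suffix is -go, giving *gujgo*.

wee, negitolo, gujgo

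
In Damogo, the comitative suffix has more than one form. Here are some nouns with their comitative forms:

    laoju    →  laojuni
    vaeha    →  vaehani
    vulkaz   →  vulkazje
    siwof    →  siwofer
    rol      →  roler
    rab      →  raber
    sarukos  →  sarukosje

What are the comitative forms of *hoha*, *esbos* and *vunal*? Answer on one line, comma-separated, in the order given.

hohani, esbosje, vunaler

The suffix is conditioned by the final sound: -je when the stem ends in a sibilant (*vulkaz*, *sarukos*); -er when the stem ends in a non-sibilant consonant (*siwof*, *rol*, *rab*); -ni when the stem ends in a vowel (*laoju*, *vaeha*).
The final sound of *hoha* is /a/, which is a vowel, so the suffix is -ni, giving *hohani*.
Since the final sound of *esbos* is /s/ (a sibilant), it takes -je, giving *esbosje*.
The final sound of *vunal* is /l/, which is a non-sibilant consonant, so the suffix is -er, giving *vunaler*.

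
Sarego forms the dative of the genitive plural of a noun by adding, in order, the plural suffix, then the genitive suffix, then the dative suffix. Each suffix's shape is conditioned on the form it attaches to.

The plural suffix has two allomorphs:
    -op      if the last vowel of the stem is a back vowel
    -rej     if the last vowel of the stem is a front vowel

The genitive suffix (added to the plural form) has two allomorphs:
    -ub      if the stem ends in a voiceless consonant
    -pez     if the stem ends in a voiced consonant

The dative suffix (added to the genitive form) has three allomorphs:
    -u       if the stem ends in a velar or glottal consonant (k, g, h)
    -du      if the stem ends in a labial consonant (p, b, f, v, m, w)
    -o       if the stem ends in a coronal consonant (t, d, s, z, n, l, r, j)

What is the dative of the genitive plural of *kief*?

*kief*: last vowel = /e/, a front vowel → -rej → *kiefrej*.
Since the final consonant of the plural form *kiefrej* is /j/ (voiced), it takes -pez, giving *kiefrejpez*.
The genitive form *kiefrejpez*: final consonant = /z/, coronal → -o → *kiefrejpezo*.

kiefrejpezo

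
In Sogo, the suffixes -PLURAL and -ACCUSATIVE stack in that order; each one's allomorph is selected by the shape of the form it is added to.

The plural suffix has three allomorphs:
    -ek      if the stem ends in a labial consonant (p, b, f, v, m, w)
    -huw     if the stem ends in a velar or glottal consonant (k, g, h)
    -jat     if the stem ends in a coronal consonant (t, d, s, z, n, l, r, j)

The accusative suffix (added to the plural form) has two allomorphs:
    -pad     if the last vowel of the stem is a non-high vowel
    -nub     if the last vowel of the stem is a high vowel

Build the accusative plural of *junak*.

Since the final consonant of *junak* is /k/ (velar/glottal), it takes -huw, giving *junakhuw*.
The last vowel of the plural form *junakhuw* is /u/, which is a high vowel, so the accusative suffix is -nub, giving *junakhuwnub*.

junakhuwnub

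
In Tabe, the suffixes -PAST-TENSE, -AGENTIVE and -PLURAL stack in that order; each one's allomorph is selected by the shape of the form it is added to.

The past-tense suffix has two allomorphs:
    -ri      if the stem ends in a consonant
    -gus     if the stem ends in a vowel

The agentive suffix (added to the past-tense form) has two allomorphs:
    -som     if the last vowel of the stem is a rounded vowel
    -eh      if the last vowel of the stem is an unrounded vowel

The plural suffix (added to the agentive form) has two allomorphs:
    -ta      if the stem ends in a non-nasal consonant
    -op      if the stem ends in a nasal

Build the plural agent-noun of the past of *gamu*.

gamugussomop

The final sound of *gamu* is /u/, which is a vowel, so the past-tense suffix is -gus, giving *gamugus*.
The past-tense form *gamugus* — last vowel /u/ (a rounded vowel) → -som → *gamugussom*.
The final consonant of the agentive form *gamugussom* is /m/, which is a nasal, so the plural suffix is -op, giving *gamugussomop*.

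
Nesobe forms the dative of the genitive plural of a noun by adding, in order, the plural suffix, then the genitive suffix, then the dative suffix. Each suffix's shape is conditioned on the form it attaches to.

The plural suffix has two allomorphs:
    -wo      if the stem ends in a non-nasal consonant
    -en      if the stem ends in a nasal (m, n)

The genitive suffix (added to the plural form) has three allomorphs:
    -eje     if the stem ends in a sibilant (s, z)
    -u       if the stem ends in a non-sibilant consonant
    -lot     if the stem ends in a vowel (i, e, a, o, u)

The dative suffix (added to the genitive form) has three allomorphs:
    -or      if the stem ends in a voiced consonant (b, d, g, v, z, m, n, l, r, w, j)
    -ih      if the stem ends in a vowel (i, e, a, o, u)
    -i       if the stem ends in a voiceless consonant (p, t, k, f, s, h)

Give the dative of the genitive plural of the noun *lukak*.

lukakwoloti

The final consonant of *lukak* is /k/, which is non-nasal, so the plural suffix is -wo, giving *lukakwo*.
The plural form *lukakwo*: final sound = /o/, a vowel → -lot → *lukakwolot*.
The final sound of the genitive form *lukakwolot* is /t/, which is a voiceless consonant, so the dative suffix is -i, giving *lukakwoloti*.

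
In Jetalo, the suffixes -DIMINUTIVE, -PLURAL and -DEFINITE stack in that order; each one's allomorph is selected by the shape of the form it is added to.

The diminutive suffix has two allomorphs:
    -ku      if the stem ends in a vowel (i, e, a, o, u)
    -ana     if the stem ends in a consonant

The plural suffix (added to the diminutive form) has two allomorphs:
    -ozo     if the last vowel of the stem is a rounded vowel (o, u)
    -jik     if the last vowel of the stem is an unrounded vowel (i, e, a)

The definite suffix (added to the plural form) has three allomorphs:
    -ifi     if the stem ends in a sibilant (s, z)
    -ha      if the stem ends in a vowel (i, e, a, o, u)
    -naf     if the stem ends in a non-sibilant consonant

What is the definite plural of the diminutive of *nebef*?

nebefanajiknaf

*nebef*: final sound = /f/, a consonant → -ana → *nebefana*.
Since the last vowel of the diminutive form *nebefana* is /a/ (an unrounded vowel), it takes -jik, giving *nebefanajik*.
The final sound of the plural form *nebefanajik* is /k/, which is a non-sibilant consonant, so the definite suffix is -naf, giving *nebefanajiknaf*.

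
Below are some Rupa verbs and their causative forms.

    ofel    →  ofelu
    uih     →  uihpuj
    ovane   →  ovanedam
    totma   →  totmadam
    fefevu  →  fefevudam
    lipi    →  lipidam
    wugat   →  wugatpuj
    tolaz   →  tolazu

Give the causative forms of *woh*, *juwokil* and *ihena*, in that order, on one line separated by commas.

wohpuj, juwokilu, ihenadam

The suffix is conditioned by the final sound: -puj when the stem ends in a voiceless consonant (*uih*, *wugat*); -u when the stem ends in a voiced consonant (*ofel*, *tolaz*); -dam when the stem ends in a vowel (*ovane*, *totma*, *fefevu*, *lipi*).
Since the final sound of *woh* is /h/ (a voiceless consonant), it takes -puj, giving *wohpuj*.
Since the final sound of *juwokil* is /l/ (a voiced consonant), it takes -u, giving *juwokilu*.
*ihena* — final sound /a/ (a vowel) → -dam → *ihenadam*.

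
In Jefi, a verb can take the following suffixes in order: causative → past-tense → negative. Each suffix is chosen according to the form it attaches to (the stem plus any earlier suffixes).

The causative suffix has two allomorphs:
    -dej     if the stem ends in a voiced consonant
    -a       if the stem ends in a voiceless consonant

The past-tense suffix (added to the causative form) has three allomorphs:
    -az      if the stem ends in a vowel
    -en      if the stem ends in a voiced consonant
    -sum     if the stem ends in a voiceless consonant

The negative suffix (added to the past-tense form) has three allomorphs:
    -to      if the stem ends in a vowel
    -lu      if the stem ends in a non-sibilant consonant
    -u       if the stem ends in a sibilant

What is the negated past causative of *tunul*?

tunuldejenlu

*tunul* — final consonant /l/ (voiced) → -dej → *tunuldej*.
The causative form *tunuldej* — final sound /j/ (a voiced consonant) → -en → *tunuldejen*.
The final sound of the past-tense form *tunuldejen* is /n/, which is a non-sibilant consonant, so the negative suffix is -lu, giving *tunuldejenlu*.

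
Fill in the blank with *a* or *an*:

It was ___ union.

a

The indefinite article is chosen by the initial *sound* of the following word, not its spelling.
*union* begins with the sound /juː/ (u pronounced /juː/) — a consonant sound.
So the article is *a*: It was a union.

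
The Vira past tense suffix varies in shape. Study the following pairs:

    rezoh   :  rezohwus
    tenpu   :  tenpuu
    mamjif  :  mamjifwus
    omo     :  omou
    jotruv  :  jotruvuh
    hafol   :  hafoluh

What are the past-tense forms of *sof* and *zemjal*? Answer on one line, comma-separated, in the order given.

The pattern is voicing of the final sound: -wus when the stem ends in a voiceless consonant (*rezoh*, *mamjif*); -uh when the stem ends in a voiced consonant (*jotruv*, *hafol*); -u when the stem ends in a vowel (*tenpu*, *omo*).
*sof*: final sound = /f/, a voiceless consonant → -wus → *sofwus*.
*zemjal*: final sound = /l/, a voiced consonant → -uh → *zemjaluh*.

sofwus, zemjaluh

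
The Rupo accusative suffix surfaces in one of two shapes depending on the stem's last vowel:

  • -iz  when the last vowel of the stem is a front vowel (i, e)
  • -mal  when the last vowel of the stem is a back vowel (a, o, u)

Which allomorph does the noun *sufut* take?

-mal

*sufut* — last vowel /u/ (a back vowel) → -mal.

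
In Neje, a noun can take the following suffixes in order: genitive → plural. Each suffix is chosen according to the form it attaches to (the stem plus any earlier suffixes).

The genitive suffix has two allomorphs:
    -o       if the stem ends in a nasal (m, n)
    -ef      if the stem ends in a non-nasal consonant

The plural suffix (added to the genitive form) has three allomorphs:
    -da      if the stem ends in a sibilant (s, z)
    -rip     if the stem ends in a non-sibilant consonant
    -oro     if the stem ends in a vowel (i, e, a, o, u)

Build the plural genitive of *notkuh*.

Since the final consonant of *notkuh* is /h/ (non-nasal), it takes -ef, giving *notkuhef*.
The final sound of the genitive form *notkuhef* is /f/, which is a non-sibilant consonant, so the plural suffix is -rip, giving *notkuhefrip*.

notkuhefrip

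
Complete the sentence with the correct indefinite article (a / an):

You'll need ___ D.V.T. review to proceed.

a

The indefinite article is chosen by the initial *sound* of the following word, not its spelling.
The initialism *D.V.T.* is read letter by letter; the first letter, D, is pronounced /diː/, which begins with a consonant sound.
So the article is *a*: You'll need a D.V.T. review to proceed.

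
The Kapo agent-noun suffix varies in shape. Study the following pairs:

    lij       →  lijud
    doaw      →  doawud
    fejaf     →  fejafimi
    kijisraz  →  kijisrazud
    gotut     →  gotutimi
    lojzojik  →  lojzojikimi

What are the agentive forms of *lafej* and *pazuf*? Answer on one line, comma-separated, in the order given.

The pattern is voicing of the final consonant: -imi when the stem ends in a voiceless consonant (*fejaf*, *gotut*, *lojzojik*); -ud when the stem ends in a voiced consonant (*lij*, *doaw*, *kijisraz*).
*lafej*: final consonant = /j/, voiced → -ud → *lafejud*.
Since the final consonant of *pazuf* is /f/ (voiceless), it takes -imi, giving *pazufimi*.

lafejud, pazufimi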